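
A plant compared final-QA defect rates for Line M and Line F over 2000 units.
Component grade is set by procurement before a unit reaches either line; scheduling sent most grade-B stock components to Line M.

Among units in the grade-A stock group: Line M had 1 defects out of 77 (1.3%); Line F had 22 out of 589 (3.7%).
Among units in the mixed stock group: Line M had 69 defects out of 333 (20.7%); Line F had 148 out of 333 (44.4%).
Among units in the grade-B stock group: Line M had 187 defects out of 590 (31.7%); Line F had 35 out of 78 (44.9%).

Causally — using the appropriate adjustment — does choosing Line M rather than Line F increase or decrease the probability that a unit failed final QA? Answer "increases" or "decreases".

decreases

Nothing the line does changes component grade; the imbalance is an allocation artefact. With component grade also predicting the outcome, the pooled figure is confounded, and the within-stratum comparison is the causal one.
Within each level — grade-A stock: 1.3% vs 3.7%; mixed stock: 20.7% vs 44.4%; grade-B stock: 31.7% vs 44.9% — Line M is lower every time.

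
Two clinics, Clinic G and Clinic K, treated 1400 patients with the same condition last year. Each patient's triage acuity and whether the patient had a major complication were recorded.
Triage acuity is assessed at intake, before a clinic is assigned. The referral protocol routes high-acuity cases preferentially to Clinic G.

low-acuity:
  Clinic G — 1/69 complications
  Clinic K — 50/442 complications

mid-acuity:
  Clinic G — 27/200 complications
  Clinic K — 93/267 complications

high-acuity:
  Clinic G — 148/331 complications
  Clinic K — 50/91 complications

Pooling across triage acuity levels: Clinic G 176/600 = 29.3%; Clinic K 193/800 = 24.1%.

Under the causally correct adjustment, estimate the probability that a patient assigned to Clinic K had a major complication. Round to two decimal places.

The stratified and pooled comparisons disagree (Clinic G wins within each triage acuity; Clinic K wins overall), so the answer turns on the causal role of triage acuity.
Triage acuity differs across clinics for reasons unrelated to any effect of the clinic itself, and it separately predicts the outcome — a classic confounder. We must compare within triage acuity levels.
Standardising Clinic K to the population triage acuity mix: 0.365·50/442 + 0.334·93/267 + 0.301·50/91 = 0.323.

0.32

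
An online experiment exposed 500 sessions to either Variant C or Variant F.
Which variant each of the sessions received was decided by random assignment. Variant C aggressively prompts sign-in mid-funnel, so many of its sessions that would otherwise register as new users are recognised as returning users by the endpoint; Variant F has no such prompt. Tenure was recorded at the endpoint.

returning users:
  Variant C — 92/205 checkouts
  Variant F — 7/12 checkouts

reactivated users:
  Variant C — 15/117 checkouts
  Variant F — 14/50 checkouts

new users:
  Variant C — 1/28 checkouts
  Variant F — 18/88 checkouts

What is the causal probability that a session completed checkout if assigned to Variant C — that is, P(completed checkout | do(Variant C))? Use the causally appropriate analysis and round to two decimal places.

0.31

Variant F is higher inside every user tenure stratum but Variant C is higher in aggregate. Whether to stratify depends on how user tenure relates to the variant.
User tenure lies on the pathway variant → user tenure → outcome, so adjusting for it blocks the indirect effect. For the total causal effect of variant, use the unadjusted pooled rates.
So P(outcome | do(Variant C)) is just the pooled rate for Variant C: 108/350 = 0.309.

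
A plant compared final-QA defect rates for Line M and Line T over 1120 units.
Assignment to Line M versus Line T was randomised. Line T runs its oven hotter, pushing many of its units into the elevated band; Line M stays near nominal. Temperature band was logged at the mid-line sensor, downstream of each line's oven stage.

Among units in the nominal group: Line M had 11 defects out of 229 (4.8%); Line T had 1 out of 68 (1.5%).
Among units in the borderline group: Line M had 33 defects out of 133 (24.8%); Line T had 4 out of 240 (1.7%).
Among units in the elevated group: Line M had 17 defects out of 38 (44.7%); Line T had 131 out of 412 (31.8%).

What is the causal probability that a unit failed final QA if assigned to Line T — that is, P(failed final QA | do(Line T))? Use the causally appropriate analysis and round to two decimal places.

Stratifying would compare lines among units the lines themselves sorted into in-process temperature band groups — a form of selection on an intermediate. The unconditioned pooled rates give the total causal effect.
So P(outcome | do(Line T)) is just the pooled rate for Line T: 136/720 = 0.189.

0.19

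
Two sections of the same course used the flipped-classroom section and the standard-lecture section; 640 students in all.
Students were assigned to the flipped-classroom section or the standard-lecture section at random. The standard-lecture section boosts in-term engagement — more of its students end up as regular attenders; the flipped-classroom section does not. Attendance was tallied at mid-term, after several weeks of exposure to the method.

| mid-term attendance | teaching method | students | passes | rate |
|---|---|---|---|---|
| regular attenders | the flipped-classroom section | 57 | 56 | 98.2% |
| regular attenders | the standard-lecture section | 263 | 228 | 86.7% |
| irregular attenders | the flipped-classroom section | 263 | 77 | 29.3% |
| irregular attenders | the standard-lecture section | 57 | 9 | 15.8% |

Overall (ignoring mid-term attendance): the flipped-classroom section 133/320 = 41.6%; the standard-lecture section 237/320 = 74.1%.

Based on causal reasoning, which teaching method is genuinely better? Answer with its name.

Mid-term attendance is downstream of the teaching method. One should not condition on a consequence of treatment, so the overall rates are the right comparison.
Pooled: the flipped-classroom section 41.6% vs the standard-lecture section 74.1%; the standard-lecture section is higher overall.

the standard-lecture section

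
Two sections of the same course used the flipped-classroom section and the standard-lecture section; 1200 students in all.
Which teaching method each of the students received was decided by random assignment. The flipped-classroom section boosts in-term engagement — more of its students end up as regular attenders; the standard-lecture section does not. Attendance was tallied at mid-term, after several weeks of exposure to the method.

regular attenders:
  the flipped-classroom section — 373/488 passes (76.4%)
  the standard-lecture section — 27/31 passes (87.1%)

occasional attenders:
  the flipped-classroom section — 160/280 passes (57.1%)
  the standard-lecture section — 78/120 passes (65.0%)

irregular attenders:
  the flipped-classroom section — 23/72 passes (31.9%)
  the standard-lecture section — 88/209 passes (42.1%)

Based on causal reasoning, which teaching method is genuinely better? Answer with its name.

the flipped-classroom section

the standard-lecture section is higher inside every mid-term attendance stratum but the flipped-classroom section is higher in aggregate. Whether to stratify depends on how mid-term attendance relates to the teaching method.
Mid-term attendance here is a post-treatment variable shaped by the teaching method; conditioning on it would introduce bias rather than remove it. The overall comparison is the causal one.
Pooled: the flipped-classroom section 66.2% vs the standard-lecture section 53.6%; the flipped-classroom section is higher overall.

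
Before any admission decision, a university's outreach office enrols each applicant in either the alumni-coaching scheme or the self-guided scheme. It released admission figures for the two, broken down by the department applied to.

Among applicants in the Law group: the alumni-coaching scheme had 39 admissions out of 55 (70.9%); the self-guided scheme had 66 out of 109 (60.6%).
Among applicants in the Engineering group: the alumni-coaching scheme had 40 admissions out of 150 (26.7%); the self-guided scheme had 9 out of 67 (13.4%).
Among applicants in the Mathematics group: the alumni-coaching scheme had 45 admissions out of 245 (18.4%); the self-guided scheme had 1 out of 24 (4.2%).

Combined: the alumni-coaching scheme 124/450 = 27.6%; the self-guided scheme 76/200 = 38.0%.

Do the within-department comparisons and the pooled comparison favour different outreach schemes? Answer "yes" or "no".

Within each department level (Law 70.9% vs 60.6%; Engineering 26.7% vs 13.4%; Mathematics 18.4% vs 4.2%), the alumni-coaching scheme has the higher rate every time. Pooled: 27.6% vs 38.0% — the self-guided scheme has the higher rate overall. The two comparisons disagree.

yes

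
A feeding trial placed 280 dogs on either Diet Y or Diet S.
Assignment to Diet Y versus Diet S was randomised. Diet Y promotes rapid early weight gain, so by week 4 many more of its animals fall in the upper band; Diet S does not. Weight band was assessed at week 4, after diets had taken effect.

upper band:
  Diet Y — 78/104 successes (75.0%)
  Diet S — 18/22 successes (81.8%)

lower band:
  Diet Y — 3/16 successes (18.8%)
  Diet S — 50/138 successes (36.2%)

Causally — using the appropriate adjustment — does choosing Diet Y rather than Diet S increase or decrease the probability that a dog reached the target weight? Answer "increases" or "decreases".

increases

The week-4 weight band-specific comparison favours Diet S throughout, but the pooled figures favour Diet Y. The question is whether to condition on week-4 weight band.
Because the diet influences week-4 weight band, week-4 weight band is a post-treatment mediator, not a confounder. Stratifying on it would bias the estimate; the causal effect is the crude pooled difference.
Pooled: Diet Y 67.5% vs Diet S 42.5%; Diet Y is higher overall.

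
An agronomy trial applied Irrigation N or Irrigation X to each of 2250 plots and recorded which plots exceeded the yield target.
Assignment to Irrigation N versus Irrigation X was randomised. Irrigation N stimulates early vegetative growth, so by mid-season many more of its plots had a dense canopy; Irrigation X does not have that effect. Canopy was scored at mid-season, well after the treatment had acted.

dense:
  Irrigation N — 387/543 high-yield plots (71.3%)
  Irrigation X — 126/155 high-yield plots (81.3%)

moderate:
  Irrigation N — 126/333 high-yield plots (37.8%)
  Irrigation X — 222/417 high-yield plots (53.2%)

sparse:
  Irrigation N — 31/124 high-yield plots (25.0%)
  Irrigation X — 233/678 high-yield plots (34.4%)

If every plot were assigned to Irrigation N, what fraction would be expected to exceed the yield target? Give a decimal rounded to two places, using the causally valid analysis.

Stratifying would compare irrigations among plots the irrigations themselves sorted into mid-season canopy groups — a form of selection on an intermediate. The unconditioned pooled rates give the total causal effect.
So P(outcome | do(Irrigation N)) is just the pooled rate for Irrigation N: 544/1000 = 0.544.

0.54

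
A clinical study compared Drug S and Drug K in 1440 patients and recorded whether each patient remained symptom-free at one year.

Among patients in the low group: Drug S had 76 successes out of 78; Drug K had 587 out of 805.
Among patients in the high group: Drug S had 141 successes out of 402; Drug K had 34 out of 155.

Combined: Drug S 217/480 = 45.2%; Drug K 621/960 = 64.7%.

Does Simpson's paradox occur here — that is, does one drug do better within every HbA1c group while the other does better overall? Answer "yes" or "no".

Within each HbA1c level (low 97.4% vs 72.9%; high 35.1% vs 21.9%), Drug S has the higher rate every time. Pooled: 45.2% vs 64.7% — Drug K has the higher rate overall. The two comparisons disagree.

yes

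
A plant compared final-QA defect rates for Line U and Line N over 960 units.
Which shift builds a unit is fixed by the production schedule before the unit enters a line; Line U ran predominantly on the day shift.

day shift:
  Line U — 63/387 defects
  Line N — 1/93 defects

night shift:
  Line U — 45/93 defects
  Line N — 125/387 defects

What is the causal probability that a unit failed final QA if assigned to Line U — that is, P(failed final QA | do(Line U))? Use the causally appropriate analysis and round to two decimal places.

Nothing the line does changes shift; the imbalance is an allocation artefact. With shift also predicting the outcome, the pooled figure is confounded, and the within-stratum comparison is the causal one.
Standardising Line U to the population shift mix: 0.500·63/387 + 0.500·45/93 = 0.323.

0.32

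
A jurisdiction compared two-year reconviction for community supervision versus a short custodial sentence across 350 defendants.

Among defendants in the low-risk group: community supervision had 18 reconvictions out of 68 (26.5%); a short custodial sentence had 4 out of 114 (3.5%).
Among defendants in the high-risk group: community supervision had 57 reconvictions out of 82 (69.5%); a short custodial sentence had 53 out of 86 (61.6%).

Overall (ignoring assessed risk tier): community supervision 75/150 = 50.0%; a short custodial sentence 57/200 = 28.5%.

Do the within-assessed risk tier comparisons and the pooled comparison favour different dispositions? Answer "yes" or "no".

Within each assessed risk tier level (low-risk 26.5% vs 3.5%; high-risk 69.5% vs 61.6%), a short custodial sentence has the lower rate every time. Pooled: 50.0% vs 28.5% — a short custodial sentence has the lower rate overall. They agree.

no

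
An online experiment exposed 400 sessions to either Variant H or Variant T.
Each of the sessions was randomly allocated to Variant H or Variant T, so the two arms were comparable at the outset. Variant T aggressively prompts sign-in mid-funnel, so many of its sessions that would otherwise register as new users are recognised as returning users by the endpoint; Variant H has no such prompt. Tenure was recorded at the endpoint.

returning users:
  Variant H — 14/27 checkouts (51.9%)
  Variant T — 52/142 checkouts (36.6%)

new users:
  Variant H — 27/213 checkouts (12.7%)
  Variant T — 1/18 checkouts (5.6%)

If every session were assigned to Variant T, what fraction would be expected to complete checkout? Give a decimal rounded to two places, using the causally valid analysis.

The distribution of user tenure is itself part of what the variant does — it is an intermediate outcome. Holding it fixed would remove that part of the effect; the total effect is the pooled difference.
So P(outcome | do(Variant T)) is just the pooled rate for Variant T: 53/160 = 0.331.

0.33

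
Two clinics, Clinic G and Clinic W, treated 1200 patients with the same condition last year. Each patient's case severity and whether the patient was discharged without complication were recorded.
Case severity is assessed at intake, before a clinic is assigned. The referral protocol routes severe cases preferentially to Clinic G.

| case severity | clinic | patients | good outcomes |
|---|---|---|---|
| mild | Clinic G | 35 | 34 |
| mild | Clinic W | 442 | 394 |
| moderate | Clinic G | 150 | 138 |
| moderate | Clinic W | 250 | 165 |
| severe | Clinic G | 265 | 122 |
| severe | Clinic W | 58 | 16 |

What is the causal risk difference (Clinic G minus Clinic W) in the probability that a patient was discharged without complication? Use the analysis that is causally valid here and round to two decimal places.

Nothing the clinic does changes case severity; the imbalance is an allocation artefact. With case severity also predicting the outcome, the pooled figure is confounded, and the within-stratum comparison is the causal one.
Adjusting over the population distribution of case severity: 0.398·(0.971−0.891) + 0.333·(0.920−0.660) + 0.269·(0.460−0.276) = +0.168.

+0.17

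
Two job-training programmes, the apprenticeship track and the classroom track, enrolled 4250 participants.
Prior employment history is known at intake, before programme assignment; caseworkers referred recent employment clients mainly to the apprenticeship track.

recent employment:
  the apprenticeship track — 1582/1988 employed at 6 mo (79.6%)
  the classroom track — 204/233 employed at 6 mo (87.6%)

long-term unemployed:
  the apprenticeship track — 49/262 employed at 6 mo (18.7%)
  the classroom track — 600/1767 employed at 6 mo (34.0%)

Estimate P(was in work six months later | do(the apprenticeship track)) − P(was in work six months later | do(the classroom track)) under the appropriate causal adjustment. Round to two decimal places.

Prior employment history differs across programmes for reasons unrelated to any effect of the programme itself, and it separately predicts the outcome — a classic confounder. We must compare within prior employment history levels.
Adjusting over the population distribution of prior employment history: 0.523·(0.796−0.876) + 0.477·(0.187−0.340) = -0.115.

-0.11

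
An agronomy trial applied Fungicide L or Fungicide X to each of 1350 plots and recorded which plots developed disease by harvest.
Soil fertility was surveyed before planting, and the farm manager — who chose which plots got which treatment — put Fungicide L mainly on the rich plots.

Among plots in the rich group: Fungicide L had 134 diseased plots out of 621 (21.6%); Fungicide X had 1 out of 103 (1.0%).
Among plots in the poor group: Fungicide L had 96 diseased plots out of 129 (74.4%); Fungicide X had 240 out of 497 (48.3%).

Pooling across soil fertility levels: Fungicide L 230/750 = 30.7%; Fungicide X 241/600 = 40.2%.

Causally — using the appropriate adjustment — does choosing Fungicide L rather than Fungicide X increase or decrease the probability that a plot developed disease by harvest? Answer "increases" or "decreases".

Nothing the fungicide does changes soil fertility; the imbalance is an allocation artefact. With soil fertility also predicting the outcome, the pooled figure is confounded, and the within-stratum comparison is the causal one.
Within each level — rich: 21.6% vs 1.0%; poor: 74.4% vs 48.3% — Fungicide X is lower every time.

increases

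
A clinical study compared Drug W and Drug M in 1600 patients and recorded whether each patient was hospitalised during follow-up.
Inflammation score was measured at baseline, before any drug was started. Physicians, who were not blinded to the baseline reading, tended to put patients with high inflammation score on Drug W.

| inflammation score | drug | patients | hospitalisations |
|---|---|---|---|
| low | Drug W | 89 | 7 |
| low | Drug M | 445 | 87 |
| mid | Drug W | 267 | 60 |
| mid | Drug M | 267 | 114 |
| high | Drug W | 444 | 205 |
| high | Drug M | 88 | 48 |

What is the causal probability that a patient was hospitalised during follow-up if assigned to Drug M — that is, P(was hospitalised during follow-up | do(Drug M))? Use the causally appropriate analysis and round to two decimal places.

0.39

Here inflammation score is a common cause — it drives both which drug a case falls under and the outcome. The crude comparison mixes populations; the stratum-specific rates are the causally relevant ones.
Standardising Drug M to the population inflammation score mix: 0.334·87/445 + 0.334·114/267 + 0.333·48/88 = 0.389.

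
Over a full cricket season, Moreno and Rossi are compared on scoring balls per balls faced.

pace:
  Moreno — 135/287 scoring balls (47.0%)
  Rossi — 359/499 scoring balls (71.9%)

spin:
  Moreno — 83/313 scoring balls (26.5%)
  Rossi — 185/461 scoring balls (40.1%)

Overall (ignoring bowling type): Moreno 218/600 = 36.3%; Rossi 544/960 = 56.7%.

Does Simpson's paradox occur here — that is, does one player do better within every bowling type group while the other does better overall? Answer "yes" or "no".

Within each bowling type level (pace 47.0% vs 71.9%; spin 26.5% vs 40.1%), Rossi has the higher rate every time. Pooled: 36.3% vs 56.7% — Rossi has the higher rate overall. They agree.

no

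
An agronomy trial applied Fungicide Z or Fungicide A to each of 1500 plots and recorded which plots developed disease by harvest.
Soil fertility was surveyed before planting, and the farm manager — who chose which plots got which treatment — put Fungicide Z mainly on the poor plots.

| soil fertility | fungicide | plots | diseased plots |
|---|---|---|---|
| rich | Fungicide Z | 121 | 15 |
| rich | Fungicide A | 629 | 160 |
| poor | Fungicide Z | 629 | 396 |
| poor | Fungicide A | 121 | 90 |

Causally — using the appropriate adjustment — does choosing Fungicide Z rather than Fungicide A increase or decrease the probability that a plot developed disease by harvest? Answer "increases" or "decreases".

decreases

The imbalance in soil fertility arose from how plots were allocated, not from anything the fungicide did; and soil fertility independently affects the outcome. The pooled gap is confounded — condition on soil fertility.
Within each level — rich: 12.4% vs 25.4%; poor: 63.0% vs 74.4% — Fungicide Z is lower every time.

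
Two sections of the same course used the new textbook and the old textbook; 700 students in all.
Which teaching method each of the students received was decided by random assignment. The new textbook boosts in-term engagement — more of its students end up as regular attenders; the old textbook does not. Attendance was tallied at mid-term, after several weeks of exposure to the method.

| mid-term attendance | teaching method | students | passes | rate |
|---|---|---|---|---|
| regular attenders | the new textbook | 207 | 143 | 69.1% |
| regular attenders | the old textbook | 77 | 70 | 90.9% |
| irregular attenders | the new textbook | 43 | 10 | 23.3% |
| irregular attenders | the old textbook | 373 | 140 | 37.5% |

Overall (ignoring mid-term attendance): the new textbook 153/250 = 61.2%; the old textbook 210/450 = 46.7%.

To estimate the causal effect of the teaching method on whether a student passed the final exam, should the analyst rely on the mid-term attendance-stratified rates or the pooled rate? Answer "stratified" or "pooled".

Because the teaching method influences mid-term attendance, mid-term attendance is a post-treatment mediator, not a confounder. Stratifying on it would bias the estimate; the causal effect is the crude pooled difference.
Pooled: the new textbook 61.2% vs the old textbook 46.7%; the new textbook is higher overall.

pooled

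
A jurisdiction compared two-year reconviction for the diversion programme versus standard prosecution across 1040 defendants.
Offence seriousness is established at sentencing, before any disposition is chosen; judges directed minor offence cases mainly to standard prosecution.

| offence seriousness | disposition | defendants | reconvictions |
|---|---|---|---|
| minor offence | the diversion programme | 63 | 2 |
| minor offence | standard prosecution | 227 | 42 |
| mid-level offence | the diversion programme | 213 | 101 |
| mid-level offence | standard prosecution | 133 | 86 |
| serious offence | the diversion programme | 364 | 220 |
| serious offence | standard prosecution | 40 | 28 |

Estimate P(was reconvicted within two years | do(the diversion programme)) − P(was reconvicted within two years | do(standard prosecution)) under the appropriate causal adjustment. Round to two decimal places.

-0.14

Offence seriousness is set before the disposition has any effect — it is not caused by the disposition — and it independently drives the outcome. That makes it a confounder, so the causal comparison is within offence seriousness levels.
Adjusting over the population distribution of offence seriousness: 0.279·(0.032−0.185) + 0.333·(0.474−0.647) + 0.388·(0.604−0.700) = -0.137.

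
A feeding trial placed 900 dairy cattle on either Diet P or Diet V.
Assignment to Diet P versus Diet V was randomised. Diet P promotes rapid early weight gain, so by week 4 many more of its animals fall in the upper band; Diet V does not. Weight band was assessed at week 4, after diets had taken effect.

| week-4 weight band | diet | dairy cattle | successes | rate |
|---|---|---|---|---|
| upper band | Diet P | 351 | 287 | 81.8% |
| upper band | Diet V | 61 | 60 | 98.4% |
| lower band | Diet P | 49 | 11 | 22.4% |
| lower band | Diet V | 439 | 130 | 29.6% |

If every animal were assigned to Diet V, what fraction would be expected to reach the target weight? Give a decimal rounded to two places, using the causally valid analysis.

0.38

Week-4 weight band here is a post-treatment variable shaped by the diet; conditioning on it would introduce bias rather than remove it. The overall comparison is the causal one.
So P(outcome | do(Diet V)) is just the pooled rate for Diet V: 190/500 = 0.380.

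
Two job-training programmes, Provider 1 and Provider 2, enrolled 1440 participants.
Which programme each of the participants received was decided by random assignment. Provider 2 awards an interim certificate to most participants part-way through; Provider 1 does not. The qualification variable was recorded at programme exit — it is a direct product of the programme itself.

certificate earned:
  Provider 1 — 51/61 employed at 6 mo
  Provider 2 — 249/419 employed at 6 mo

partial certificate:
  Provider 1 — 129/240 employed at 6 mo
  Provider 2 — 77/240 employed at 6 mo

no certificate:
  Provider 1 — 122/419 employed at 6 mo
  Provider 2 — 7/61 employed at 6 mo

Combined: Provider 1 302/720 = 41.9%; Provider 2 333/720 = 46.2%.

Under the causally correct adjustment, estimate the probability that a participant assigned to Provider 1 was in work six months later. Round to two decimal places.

0.42

The qualification attained during the programme-specific comparison favours Provider 1 throughout, but the pooled figures favour Provider 2. The question is whether to condition on qualification attained during the programme.
Qualification attained during the programme lies on the pathway programme → qualification attained during the programme → outcome, so adjusting for it blocks the indirect effect. For the total causal effect of programme, use the unadjusted pooled rates.
So P(outcome | do(Provider 1)) is just the pooled rate for Provider 1: 302/720 = 0.419.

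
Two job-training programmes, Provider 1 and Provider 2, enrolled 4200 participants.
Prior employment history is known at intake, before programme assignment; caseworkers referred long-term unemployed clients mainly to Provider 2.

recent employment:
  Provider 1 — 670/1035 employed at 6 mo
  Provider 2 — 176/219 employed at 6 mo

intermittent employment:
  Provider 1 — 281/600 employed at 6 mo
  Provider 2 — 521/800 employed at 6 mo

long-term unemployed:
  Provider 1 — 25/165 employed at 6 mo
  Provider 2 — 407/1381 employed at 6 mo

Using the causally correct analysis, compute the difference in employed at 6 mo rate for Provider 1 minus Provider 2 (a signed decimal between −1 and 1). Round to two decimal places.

Provider 2 is higher inside every prior employment history stratum but Provider 1 is higher in aggregate. Whether to stratify depends on how prior employment history relates to the programme.
Prior employment history satisfies the back-door criterion: it is not a descendant of the programme, and it blocks the spurious path from programme to outcome. Adjusting for it (i.e., using the within-prior employment history rates) gives the causal effect.
Adjusting over the population distribution of prior employment history: 0.299·(0.647−0.804) + 0.333·(0.468−0.651) + 0.368·(0.152−0.295) = -0.160.

-0.16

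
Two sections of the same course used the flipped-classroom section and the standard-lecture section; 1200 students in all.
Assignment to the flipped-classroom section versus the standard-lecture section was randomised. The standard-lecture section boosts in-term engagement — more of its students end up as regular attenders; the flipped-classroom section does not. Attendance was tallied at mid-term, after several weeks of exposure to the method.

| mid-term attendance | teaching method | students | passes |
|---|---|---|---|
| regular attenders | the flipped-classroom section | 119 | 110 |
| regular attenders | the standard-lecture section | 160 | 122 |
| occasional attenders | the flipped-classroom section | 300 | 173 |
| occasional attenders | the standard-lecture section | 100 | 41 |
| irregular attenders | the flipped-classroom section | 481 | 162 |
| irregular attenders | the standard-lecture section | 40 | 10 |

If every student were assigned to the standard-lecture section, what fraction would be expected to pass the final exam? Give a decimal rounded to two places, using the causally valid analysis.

0.58

Within every mid-term attendance level the flipped-classroom section has the higher rate, yet pooled the standard-lecture section does — Simpson's reversal.
Mid-term attendance is recorded after the teaching method and is itself shifted by it — it sits on the causal path from teaching method to outcome. Conditioning on a mediator would strip out part of the effect we want; the pooled comparison gives the total causal effect.
So P(outcome | do(the standard-lecture section)) is just the pooled rate for the standard-lecture section: 173/300 = 0.577.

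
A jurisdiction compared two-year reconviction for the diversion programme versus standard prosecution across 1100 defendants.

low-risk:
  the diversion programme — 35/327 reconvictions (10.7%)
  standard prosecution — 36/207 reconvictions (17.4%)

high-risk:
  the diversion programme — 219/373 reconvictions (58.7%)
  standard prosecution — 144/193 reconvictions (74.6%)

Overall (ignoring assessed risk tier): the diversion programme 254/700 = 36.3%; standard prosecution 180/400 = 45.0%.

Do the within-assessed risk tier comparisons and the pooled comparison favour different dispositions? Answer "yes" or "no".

no

Within each assessed risk tier level (low-risk 10.7% vs 17.4%; high-risk 58.7% vs 74.6%), the diversion programme has the lower rate every time. Pooled: 36.3% vs 45.0% — the diversion programme has the lower rate overall. They agree.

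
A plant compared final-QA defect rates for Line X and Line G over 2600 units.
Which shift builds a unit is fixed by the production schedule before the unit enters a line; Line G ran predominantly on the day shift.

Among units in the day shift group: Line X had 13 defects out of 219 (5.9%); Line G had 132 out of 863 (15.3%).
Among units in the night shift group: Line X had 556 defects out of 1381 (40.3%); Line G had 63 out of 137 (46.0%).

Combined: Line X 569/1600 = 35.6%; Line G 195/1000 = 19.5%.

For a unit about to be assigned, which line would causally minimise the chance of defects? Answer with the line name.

Shift differs across lines for reasons unrelated to any effect of the line itself, and it separately predicts the outcome — a classic confounder. We must compare within shift levels.
Within each level — day shift: 5.9% vs 15.3%; night shift: 40.3% vs 46.0% — Line X is lower every time.

Line X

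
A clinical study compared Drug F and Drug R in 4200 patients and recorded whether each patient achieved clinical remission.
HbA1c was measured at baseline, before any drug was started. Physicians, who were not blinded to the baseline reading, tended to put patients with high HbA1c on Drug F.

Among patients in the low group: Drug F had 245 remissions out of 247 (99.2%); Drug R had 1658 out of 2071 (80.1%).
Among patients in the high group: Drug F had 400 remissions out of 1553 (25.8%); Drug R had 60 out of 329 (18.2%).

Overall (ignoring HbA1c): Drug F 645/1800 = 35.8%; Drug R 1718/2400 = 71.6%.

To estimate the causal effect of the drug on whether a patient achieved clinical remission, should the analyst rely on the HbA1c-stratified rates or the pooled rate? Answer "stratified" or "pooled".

stratified

Drug F is higher inside every HbA1c stratum but Drug R is higher in aggregate. Whether to stratify depends on how HbA1c relates to the drug.
HbA1c differs across drugs for reasons unrelated to any effect of the drug itself, and it separately predicts the outcome — a classic confounder. We must compare within HbA1c levels.
Within each level — low: 99.2% vs 80.1%; high: 25.8% vs 18.2% — Drug F is higher every time.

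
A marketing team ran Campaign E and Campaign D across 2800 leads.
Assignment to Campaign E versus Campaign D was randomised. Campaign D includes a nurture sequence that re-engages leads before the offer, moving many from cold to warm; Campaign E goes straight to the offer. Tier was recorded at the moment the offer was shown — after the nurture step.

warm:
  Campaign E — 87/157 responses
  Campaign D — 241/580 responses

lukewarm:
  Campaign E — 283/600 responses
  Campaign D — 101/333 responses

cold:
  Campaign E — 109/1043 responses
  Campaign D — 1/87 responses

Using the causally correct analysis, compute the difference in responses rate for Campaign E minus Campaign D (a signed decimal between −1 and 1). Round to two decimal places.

-0.08

Stratifying would compare campaigns among leads the campaigns themselves sorted into engagement tier groups — a form of selection on an intermediate. The unconditioned pooled rates give the total causal effect.
The causal difference is the pooled difference: 0.266 − 0.343 = -0.077.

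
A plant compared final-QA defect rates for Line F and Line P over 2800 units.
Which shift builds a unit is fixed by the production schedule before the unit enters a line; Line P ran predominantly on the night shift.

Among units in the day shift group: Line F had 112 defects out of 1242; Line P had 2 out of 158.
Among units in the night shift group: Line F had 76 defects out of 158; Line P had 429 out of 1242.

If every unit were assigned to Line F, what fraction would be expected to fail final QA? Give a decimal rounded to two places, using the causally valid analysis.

The stratified and pooled comparisons disagree (Line P wins within each shift; Line F wins overall), so the answer turns on the causal role of shift.
The imbalance in shift arose from how units were allocated, not from anything the line did; and shift independently affects the outcome. The pooled gap is confounded — condition on shift.
Standardising Line F to the population shift mix: 0.500·112/1242 + 0.500·76/158 = 0.286.

0.29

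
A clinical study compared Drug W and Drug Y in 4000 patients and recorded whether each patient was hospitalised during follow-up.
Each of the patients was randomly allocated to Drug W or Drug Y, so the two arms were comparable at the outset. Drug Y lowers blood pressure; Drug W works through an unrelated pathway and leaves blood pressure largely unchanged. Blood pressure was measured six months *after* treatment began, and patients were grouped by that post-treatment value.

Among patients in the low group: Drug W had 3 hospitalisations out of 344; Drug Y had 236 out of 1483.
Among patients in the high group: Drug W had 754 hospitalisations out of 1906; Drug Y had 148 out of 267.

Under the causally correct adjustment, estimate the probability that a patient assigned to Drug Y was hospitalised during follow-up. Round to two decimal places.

0.22

Blood pressure here is a post-treatment variable shaped by the drug; conditioning on it would introduce bias rather than remove it. The overall comparison is the causal one.
So P(outcome | do(Drug Y)) is just the pooled rate for Drug Y: 384/1750 = 0.219.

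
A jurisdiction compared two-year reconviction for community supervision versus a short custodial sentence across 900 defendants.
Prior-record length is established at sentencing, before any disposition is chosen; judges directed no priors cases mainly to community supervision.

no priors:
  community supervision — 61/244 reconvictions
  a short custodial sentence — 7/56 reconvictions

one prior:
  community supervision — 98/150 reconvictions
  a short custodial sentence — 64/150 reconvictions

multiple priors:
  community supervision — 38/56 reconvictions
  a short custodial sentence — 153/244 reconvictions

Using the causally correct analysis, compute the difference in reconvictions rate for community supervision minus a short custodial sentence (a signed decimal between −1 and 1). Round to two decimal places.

+0.13

Prior-record length satisfies the back-door criterion: it is not a descendant of the disposition, and it blocks the spurious path from disposition to outcome. Adjusting for it (i.e., using the within-prior-record length rates) gives the causal effect.
Adjusting over the population distribution of prior-record length: 0.333·(0.250−0.125) + 0.333·(0.653−0.427) + 0.333·(0.679−0.627) = +0.134.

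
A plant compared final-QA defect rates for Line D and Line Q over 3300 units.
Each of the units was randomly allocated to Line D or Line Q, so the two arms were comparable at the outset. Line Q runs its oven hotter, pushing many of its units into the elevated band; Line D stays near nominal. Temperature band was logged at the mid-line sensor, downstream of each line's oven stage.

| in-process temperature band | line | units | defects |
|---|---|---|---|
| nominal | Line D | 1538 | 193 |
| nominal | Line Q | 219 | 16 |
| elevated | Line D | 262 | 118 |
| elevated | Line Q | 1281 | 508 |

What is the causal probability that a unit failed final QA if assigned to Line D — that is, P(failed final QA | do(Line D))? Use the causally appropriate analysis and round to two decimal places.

0.17

Within every in-process temperature band level Line Q has the lower rate, yet pooled Line D does — Simpson's reversal.
Stratifying would compare lines among units the lines themselves sorted into in-process temperature band groups — a form of selection on an intermediate. The unconditioned pooled rates give the total causal effect.
So P(outcome | do(Line D)) is just the pooled rate for Line D: 311/1800 = 0.173.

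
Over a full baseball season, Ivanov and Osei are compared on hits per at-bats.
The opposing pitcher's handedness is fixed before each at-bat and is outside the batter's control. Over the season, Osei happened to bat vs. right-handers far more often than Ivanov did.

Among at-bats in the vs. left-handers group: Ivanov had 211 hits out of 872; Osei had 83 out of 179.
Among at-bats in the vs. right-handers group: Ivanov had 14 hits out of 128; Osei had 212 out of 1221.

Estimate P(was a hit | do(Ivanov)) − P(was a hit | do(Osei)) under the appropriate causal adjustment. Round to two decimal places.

Pitcher handedness is set before the player has any effect — it is not caused by the player — and it independently drives the outcome. That makes it a confounder, so the causal comparison is within pitcher handedness levels.
Adjusting over the population distribution of pitcher handedness: 0.438·(0.242−0.464) + 0.562·(0.109−0.174) = -0.133.

-0.13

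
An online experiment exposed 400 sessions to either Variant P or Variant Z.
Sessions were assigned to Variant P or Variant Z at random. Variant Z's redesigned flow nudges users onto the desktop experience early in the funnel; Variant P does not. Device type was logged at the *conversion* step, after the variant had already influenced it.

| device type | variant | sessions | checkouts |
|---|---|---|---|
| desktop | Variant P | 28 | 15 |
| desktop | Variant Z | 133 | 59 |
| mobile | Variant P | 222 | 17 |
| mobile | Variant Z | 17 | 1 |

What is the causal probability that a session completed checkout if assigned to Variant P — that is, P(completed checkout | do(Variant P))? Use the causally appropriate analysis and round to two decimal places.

0.13

The distribution of device type is itself part of what the variant does — it is an intermediate outcome. Holding it fixed would remove that part of the effect; the total effect is the pooled difference.
So P(outcome | do(Variant P)) is just the pooled rate for Variant P: 32/250 = 0.128.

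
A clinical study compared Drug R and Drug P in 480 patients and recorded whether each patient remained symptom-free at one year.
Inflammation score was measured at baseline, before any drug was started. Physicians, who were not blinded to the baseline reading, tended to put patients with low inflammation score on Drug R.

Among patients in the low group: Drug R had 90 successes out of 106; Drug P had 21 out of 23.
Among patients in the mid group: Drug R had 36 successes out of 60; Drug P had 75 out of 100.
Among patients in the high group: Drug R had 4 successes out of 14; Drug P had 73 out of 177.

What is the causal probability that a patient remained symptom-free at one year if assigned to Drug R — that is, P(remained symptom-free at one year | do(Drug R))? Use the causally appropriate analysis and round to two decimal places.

0.54

Since inflammation score is a pre-existing factor (not a product of the drug) and it affects the outcome on its own, it is a confounder. The stratified rates, not the pooled rate, identify the causal effect.
Standardising Drug R to the population inflammation score mix: 0.269·90/106 + 0.333·36/60 + 0.398·4/14 = 0.542.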